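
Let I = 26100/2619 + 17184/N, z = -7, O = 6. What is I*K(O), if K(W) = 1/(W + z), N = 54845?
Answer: -164051044/15959895 ≈ -10.279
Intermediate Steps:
K(W) = 1/(-7 + W) (K(W) = 1/(W - 7) = 1/(-7 + W))
I = 164051044/15959895 (I = 26100/2619 + 17184/54845 = 26100*(1/2619) + 17184*(1/54845) = 2900/291 + 17184/54845 = 164051044/15959895 ≈ 10.279)
I*K(O) = 164051044/(15959895*(-7 + 6)) = (164051044/15959895)/(-1) = (164051044/15959895)*(-1) = -164051044/15959895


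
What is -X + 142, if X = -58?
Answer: 200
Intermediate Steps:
-X + 142 = -1*(-58) + 142 = 58 + 142 = 200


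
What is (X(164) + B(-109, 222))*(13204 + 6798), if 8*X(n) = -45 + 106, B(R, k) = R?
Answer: -8110811/4 ≈ -2.0277e+6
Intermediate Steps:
X(n) = 61/8 (X(n) = (-45 + 106)/8 = (⅛)*61 = 61/8)
(X(164) + B(-109, 222))*(13204 + 6798) = (61/8 - 109)*(13204 + 6798) = -811/8*20002 = -8110811/4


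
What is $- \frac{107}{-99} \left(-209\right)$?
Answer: $- \frac{2033}{9} \approx -225.89$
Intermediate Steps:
$- \frac{107}{-99} \left(-209\right) = \left(-107\right) \left(- \frac{1}{99}\right) \left(-209\right) = \frac{107}{99} \left(-209\right) = - \frac{2033}{9}$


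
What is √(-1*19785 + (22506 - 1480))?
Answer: √1241 ≈ 35.228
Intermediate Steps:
√(-1*19785 + (22506 - 1480)) = √(-19785 + 21026) = √1241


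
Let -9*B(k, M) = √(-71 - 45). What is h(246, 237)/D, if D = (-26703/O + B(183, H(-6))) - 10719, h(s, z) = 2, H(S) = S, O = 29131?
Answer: -368431893732006/1974779621049607865 + 7637536449*I*√29/1974779621049607865 ≈ -0.00018657 + 2.0827e-8*I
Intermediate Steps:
B(k, M) = -2*I*√29/9 (B(k, M) = -√(-71 - 45)/9 = -2*I*√29/9)
D = -312281892/29131 - 2*I*√29/9 (D = (-26703/29131 - 2*I*√29/9) - 10719 = -312281892/29131 - 2*I*√29/9 ≈ -10720.0 - 1.1967*I)
h(246, 237)/D = 2/(-312281892/29131 - 2*I*√29/9)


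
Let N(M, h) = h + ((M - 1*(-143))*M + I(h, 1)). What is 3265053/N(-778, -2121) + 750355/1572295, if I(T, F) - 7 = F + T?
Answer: 10681839581/1495347188 ≈ 7.1434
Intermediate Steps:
I(T, F) = 7 + F + T (I(T, F) = 7 + (F + T) = 7 + F + T)
N(M, h) = 8 + 2*h + M*(143 + M) (N(M, h) = h + ((M - 1*(-143))*M + (7 + 1 + h)) = h + ((M + 143)*M + (8 + h)) = h + ((143 + M)*M + (8 + h)) = h + (M*(143 + M) + (8 + h)) = h + (8 + h + M*(143 + M)) = 8 + 2*h + M*(143 + M))
3265053/N(-778, -2121) + 750355/1572295 = 3265053/(8 + (-778)² + 2*(-2121) + 143*(-778)) + 750355/1572295 = 3265053/(8 + 605284 - 4242 - 111254) + 750355*(1/1572295) = 3265053/489796 + 1457/3053 = 10681839581/1495347188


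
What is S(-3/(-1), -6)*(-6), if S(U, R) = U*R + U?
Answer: 90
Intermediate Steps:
S(U, R) = U + R*U (S(U, R) = R*U + U = U + R*U)
S(-3/(-1), -6)*(-6) = ((-3/(-1))*(1 - 6))*(-6) = (-3*(-1)*(-5))*(-6) = (3*(-5))*(-6) = -15*(-6) = 90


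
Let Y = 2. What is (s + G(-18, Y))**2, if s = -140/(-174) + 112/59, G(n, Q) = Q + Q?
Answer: 1183772836/26347689 ≈ 44.929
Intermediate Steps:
G(n, Q) = 2*Q
s = 13874/5133 (s = -140*(-1/174) + 112*(1/59) = 70/87 + 112/59 = 13874/5133 ≈ 2.7029)
(s + G(-18, Y))**2 = (13874/5133 + 2*2)**2 = (13874/5133 + 4)**2 = (34406/5133)**2 = 1183772836/26347689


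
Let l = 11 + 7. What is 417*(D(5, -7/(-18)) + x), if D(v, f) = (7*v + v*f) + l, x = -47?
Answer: 19877/6 ≈ 3312.8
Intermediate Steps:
l = 18
D(v, f) = 18 + 7*v + f*v (D(v, f) = (7*v + v*f) + 18 = (7*v + f*v) + 18 = 18 + 7*v + f*v)
417*(D(5, -7/(-18)) + x) = 417*((18 + 7*5 - 7/(-18)*5) - 47) = 417*((18 + 35 - 7*(-1/18)*5) - 47) = 417*((18 + 35 + (7/18)*5) - 47) = 417*((18 + 35 + 35/18) - 47) = 417*(989/18 - 47) = 417*(143/18) = 19877/6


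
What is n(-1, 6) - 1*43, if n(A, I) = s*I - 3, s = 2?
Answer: -34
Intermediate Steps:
n(A, I) = -3 + 2*I (n(A, I) = 2*I - 3 = -3 + 2*I)
n(-1, 6) - 1*43 = (-3 + 2*6) - 1*43 = (-3 + 12) - 43 = 9 - 43 = -34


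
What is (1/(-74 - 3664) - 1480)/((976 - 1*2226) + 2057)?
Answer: -5532241/3016566 ≈ -1.8340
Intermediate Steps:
(1/(-74 - 3664) - 1480)/((976 - 1*2226) + 2057) = (1/(-3738) - 1480)/((976 - 2226) + 2057) = (-1/3738 - 1480)/(-1250 + 2057) = -5532241/3738/807 = -5532241/3738*1/807 = -5532241/3016566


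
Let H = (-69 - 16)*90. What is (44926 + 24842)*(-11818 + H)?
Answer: -1358243424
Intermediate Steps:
H = -7650 (H = -85*90 = -7650)
(44926 + 24842)*(-11818 + H) = (44926 + 24842)*(-11818 - 7650) = 69768*(-19468) = -1358243424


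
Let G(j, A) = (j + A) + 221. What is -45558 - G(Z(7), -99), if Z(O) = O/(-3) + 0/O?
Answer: -137033/3 ≈ -45678.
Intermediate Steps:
Z(O) = -O/3 (Z(O) = O*(-1/3) + 0 = -O/3 + 0 = -O/3)
G(j, A) = 221 + A + j (G(j, A) = (A + j) + 221 = 221 + A + j)
-45558 - G(Z(7), -99) = -45558 - (221 - 99 - 1/3*7) = -45558 - (221 - 99 - 7/3) = -45558 - 1*359/3 = -45558 - 359/3 = -137033/3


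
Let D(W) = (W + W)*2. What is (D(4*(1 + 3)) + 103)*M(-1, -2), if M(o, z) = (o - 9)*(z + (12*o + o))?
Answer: 25050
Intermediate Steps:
D(W) = 4*W (D(W) = (2*W)*2 = 4*W)
M(o, z) = (-9 + o)*(z + 13*o)
(D(4*(1 + 3)) + 103)*M(-1, -2) = (4*(4*(1 + 3)) + 103)*(-117*(-1) - 9*(-2) + 13*(-1)**2 - 1*(-2)) = (4*(4*4) + 103)*(117 + 18 + 13*1 + 2) = (4*16 + 103)*(117 + 18 + 13 + 2) = (64 + 103)*150 = 167*150 = 25050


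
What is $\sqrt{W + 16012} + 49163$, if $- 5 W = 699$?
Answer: $49163 + \frac{\sqrt{396805}}{5} \approx 49289.0$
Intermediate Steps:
$W = - \frac{699}{5}$ ($W = \left(- \frac{1}{5}\right) 699 = - \frac{699}{5} \approx -139.8$)
$\sqrt{W + 16012} + 49163 = \sqrt{- \frac{699}{5} + 16012} + 49163 = \sqrt{\frac{79361}{5}} + 49163 = \frac{\sqrt{396805}}{5} + 49163 = 49163 + \frac{\sqrt{396805}}{5}$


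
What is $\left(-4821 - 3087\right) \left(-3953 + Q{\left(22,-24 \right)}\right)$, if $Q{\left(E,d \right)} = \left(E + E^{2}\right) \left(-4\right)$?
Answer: $47266116$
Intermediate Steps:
$Q{\left(E,d \right)} = - 4 E - 4 E^{2}$
$\left(-4821 - 3087\right) \left(-3953 + Q{\left(22,-24 \right)}\right) = \left(-4821 - 3087\right) \left(-3953 - 88 \left(1 + 22\right)\right) = - 7908 \left(-3953 - 88 \cdot 23\right) = - 7908 \left(-3953 - 2024\right) = \left(-7908\right) \left(-5977\right) = 47266116$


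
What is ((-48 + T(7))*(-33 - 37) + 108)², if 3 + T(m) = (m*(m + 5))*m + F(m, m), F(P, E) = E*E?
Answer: 1673791744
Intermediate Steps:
F(P, E) = E²
T(m) = -3 + m² + m²*(5 + m) (T(m) = -3 + ((m*(m + 5))*m + m²) = -3 + ((m*(5 + m))*m + m²) = -3 + (m²*(5 + m) + m²) = -3 + (m² + m²*(5 + m)) = -3 + m² + m²*(5 + m))
((-48 + T(7))*(-33 - 37) + 108)² = ((-48 + (-3 + 7³ + 6*7²))*(-33 - 37) + 108)² = ((-48 + (-3 + 343 + 6*49))*(-70) + 108)² = ((-48 + (-3 + 343 + 294))*(-70) + 108)² = ((-48 + 634)*(-70) + 108)² = (586*(-70) + 108)² = (-41020 + 108)² = (-40912)² = 1673791744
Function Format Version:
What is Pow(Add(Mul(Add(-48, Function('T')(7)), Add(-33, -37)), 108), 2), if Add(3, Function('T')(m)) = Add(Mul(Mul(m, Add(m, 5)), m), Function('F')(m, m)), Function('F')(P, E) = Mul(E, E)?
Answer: 1673791744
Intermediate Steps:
Function('F')(P, E) = Pow(E, 2)
Function('T')(m) = Add(-3, Pow(m, 2), Mul(Pow(m, 2), Add(5, m))) (Function('T')(m) = Add(-3, Add(Mul(Mul(m, Add(m, 5)), m), Pow(m, 2))) = Add(-3, Add(Mul(Mul(m, Add(5, m)), m), Pow(m, 2))) = Add(-3, Add(Mul(Pow(m, 2), Add(5, m)), Pow(m, 2))) = Add(-3, Add(Pow(m, 2), Mul(Pow(m, 2), Add(5, m)))) = Add(-3, Pow(m, 2), Mul(Pow(m, 2), Add(5, m))))
Pow(Add(Mul(Add(-48, Function('T')(7)), Add(-33, -37)), 108), 2) = Pow(Add(Mul(Add(-48, Add(-3, Pow(7, 3), Mul(6, Pow(7, 2)))), Add(-33, -37)), 108), 2) = Pow(Add(Mul(Add(-48, Add(-3, 343, Mul(6, 49))), -70), 108), 2) = Pow(Add(Mul(Add(-48, Add(-3, 343, 294)), -70), 108), 2) = Pow(Add(Mul(Add(-48, 634), -70), 108), 2) = Pow(Add(Mul(586, -70), 108), 2) = Pow(Add(-41020, 108), 2) = Pow(-40912, 2) = 1673791744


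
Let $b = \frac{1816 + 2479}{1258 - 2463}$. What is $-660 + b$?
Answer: $- \frac{159919}{241} \approx -663.56$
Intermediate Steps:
$b = - \frac{859}{241}$ ($b = \frac{4295}{-1205} = 4295 \left(- \frac{1}{1205}\right) = - \frac{859}{241} \approx -3.5643$)
$-660 + b = -660 - \frac{859}{241} = - \frac{159919}{241}$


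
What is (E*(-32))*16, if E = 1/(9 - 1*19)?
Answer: 256/5 ≈ 51.200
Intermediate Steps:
E = -⅒ (E = 1/(9 - 19) = 1/(-10) = -⅒ ≈ -0.10000)
(E*(-32))*16 = -⅒*(-32)*16 = (16/5)*16 = 256/5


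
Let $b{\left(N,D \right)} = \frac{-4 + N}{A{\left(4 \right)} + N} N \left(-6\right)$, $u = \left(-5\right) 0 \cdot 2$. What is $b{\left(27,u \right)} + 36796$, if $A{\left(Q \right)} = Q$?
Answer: $\frac{1136950}{31} \approx 36676.0$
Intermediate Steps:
$u = 0$ ($u = 0 \cdot 2 = 0$)
$b{\left(N,D \right)} = - \frac{6 N \left(-4 + N\right)}{4 + N}$ ($b{\left(N,D \right)} = \frac{-4 + N}{4 + N} N \left(-6\right) = \frac{N \left(-4 + N\right)}{4 + N} \left(-6\right) = - \frac{6 N \left(-4 + N\right)}{4 + N}$)
$b{\left(27,u \right)} + 36796 = 6 \cdot 27 \frac{1}{4 + 27} \left(4 - 27\right) + 36796 = 6 \cdot 27 \cdot \frac{1}{31} \left(4 - 27\right) + 36796 = 6 \cdot 27 \cdot \frac{1}{31} \left(-23\right) + 36796 = - \frac{3726}{31} + 36796 = \frac{1136950}{31}$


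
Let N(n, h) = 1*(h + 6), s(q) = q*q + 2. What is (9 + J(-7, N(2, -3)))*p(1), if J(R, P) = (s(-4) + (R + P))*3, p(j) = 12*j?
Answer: 612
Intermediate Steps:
s(q) = 2 + q² (s(q) = q² + 2 = 2 + q²)
N(n, h) = 6 + h (N(n, h) = 1*(6 + h) = 6 + h)
J(R, P) = 54 + 3*P + 3*R (J(R, P) = ((2 + (-4)²) + (R + P))*3 = ((2 + 16) + (P + R))*3 = (18 + (P + R))*3 = (18 + P + R)*3 = 54 + 3*P + 3*R)
(9 + J(-7, N(2, -3)))*p(1) = (9 + (54 + 3*(6 - 3) + 3*(-7)))*(12*1) = (9 + (54 + 3*3 - 21))*12 = (9 + (54 + 9 - 21))*12 = (9 + 42)*12 = 51*12 = 612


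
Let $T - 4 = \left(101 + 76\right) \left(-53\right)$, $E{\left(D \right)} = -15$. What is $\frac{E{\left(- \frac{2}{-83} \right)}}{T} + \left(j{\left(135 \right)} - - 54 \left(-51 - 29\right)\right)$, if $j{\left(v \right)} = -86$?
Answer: $- \frac{41315047}{9377} \approx -4406.0$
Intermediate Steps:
$T = -9377$ ($T = 4 + \left(101 + 76\right) \left(-53\right) = 4 + 177 \left(-53\right) = 4 - 9381 = -9377$)
$\frac{E{\left(- \frac{2}{-83} \right)}}{T} + \left(j{\left(135 \right)} - - 54 \left(-51 - 29\right)\right) = - \frac{15}{-9377} - \left(86 - 54 \left(-51 - 29\right)\right) = \left(-15\right) \left(- \frac{1}{9377}\right) - \left(86 - -4320\right) = \frac{15}{9377} - 4406 = - \frac{41315047}{9377}$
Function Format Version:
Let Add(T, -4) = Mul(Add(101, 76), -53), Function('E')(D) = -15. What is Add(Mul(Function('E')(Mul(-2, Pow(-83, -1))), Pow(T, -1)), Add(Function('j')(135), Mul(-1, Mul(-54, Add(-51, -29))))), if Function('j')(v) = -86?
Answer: Rational(-41315047, 9377) ≈ -4406.0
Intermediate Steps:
T = -9377 (T = Add(4, Mul(Add(101, 76), -53)) = Add(4, Mul(177, -53)) = Add(4, -9381) = -9377)
Add(Mul(Function('E')(Mul(-2, Pow(-83, -1))), Pow(T, -1)), Add(Function('j')(135), Mul(-1, Mul(-54, Add(-51, -29))))) = Add(Mul(-15, Pow(-9377, -1)), Add(-86, Mul(-1, Mul(-54, Add(-51, -29))))) = Add(Mul(-15, Rational(-1, 9377)), Add(-86, Mul(-1, Mul(-54, -80)))) = Add(Rational(15, 9377), Add(-86, Mul(-1, 4320))) = Add(Rational(15, 9377), Add(-86, -4320)) = Add(Rational(15, 9377), -4406) = Rational(-41315047, 9377)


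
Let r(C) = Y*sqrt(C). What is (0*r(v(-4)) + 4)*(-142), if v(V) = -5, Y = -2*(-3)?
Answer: -568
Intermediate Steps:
Y = 6
r(C) = 6*sqrt(C)
(0*r(v(-4)) + 4)*(-142) = (0*(6*sqrt(-5)) + 4)*(-142) = (0*(6*(I*sqrt(5))) + 4)*(-142) = (0*(6*I*sqrt(5)) + 4)*(-142) = (0 + 4)*(-142) = 4*(-142) = -568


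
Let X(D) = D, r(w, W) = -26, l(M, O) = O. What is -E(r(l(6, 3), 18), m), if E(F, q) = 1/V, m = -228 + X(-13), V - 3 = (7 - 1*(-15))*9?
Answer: -1/201 ≈ -0.0049751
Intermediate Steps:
V = 201 (V = 3 + (7 - 1*(-15))*9 = 3 + (7 + 15)*9 = 3 + 22*9 = 3 + 198 = 201)
m = -241 (m = -228 - 13 = -241)
E(F, q) = 1/201
-E(r(l(6, 3), 18), m) = -1*1/201 = -1/201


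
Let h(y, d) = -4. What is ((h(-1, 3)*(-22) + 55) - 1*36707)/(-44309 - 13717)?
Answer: 6094/9671 ≈ 0.63013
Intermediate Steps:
((h(-1, 3)*(-22) + 55) - 1*36707)/(-44309 - 13717) = ((-4*(-22) + 55) - 1*36707)/(-44309 - 13717) = ((88 + 55) - 36707)/(-58026) = (143 - 36707)*(-1/58026) = -36564*(-1/58026) = 6094/9671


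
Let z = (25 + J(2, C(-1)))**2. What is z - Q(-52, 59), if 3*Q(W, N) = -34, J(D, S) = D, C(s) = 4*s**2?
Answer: 2221/3 ≈ 740.33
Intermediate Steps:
Q(W, N) = -34/3 (Q(W, N) = (1/3)*(-34) = -34/3)
z = 729 (z = (25 + 2)**2 = 27**2 = 729)
z - Q(-52, 59) = 729 - 1*(-34/3) = 729 + 34/3 = 2221/3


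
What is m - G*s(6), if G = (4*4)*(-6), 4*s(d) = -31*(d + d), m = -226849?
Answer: -235777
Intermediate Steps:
s(d) = -31*d/2 (s(d) = (-31*(d + d))/4 = (-62*d)/4 = -31*d/2)
G = -96 (G = 16*(-6) = -96)
m - G*s(6) = -226849 - (-96)*(-31/2*6) = -226849 - (-96)*(-93) = -226849 - 1*8928 = -226849 - 8928 = -235777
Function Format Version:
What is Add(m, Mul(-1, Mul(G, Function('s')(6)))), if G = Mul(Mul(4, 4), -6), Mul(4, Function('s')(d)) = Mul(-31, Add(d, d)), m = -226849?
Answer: -235777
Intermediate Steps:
Function('s')(d) = Mul(Rational(-31, 2), d) (Function('s')(d) = Mul(Rational(1, 4), Mul(-31, Add(d, d))) = Mul(Rational(1, 4), Mul(-31, Mul(2, d))) = Mul(Rational(1, 4), Mul(-62, d)) = Mul(Rational(-31, 2), d))
G = -96 (G = Mul(16, -6) = -96)
Add(m, Mul(-1, Mul(G, Function('s')(6)))) = Add(-226849, Mul(-1, Mul(-96, Mul(Rational(-31, 2), 6)))) = Add(-226849, Mul(-1, Mul(-96, -93))) = Add(-226849, Mul(-1, 8928)) = Add(-226849, -8928) = -235777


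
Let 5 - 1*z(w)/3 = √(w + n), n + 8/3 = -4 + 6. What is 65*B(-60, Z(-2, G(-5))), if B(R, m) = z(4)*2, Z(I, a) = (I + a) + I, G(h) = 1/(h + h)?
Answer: 1950 - 130*√30 ≈ 1238.0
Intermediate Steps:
n = -⅔ (n = -8/3 + (-4 + 6) = -8/3 + 2 = -⅔ ≈ -0.66667)
z(w) = 15 - 3*√(-⅔ + w) (z(w) = 15 - 3*√(w - ⅔) = 15 - 3*√(-⅔ + w))
G(h) = 1/(2*h)
Z(I, a) = a + 2*I
B(R, m) = 30 - 2*√30 (B(R, m) = (15 - √(-6 + 9*4))*2 = (15 - √(-6 + 36))*2 = (15 - √30)*2 = 30 - 2*√30)
65*B(-60, Z(-2, G(-5))) = 65*(30 - 2*√30) = 1950 - 130*√30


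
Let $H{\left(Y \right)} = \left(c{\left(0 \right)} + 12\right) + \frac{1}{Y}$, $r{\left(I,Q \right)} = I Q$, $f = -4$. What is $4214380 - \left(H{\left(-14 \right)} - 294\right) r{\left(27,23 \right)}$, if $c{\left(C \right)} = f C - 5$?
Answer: $\frac{61497119}{14} \approx 4.3926 \cdot 10^{6}$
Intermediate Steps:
$c{\left(C \right)} = -5 - 4 C$ ($c{\left(C \right)} = - 4 C - 5 = -5 - 4 C$)
$H{\left(Y \right)} = 7 + \frac{1}{Y}$ ($H{\left(Y \right)} = \left(\left(-5 - 0\right) + 12\right) + \frac{1}{Y} = \left(\left(-5 + 0\right) + 12\right) + \frac{1}{Y} = \left(-5 + 12\right) + \frac{1}{Y} = 7 + \frac{1}{Y}$)
$4214380 - \left(H{\left(-14 \right)} - 294\right) r{\left(27,23 \right)} = 4214380 - \left(\left(7 + \frac{1}{-14}\right) - 294\right) 27 \cdot 23 = 4214380 - \left(\left(7 - \frac{1}{14}\right) - 294\right) 621 = 4214380 - \left(\frac{97}{14} - 294\right) 621 = 4214380 - \left(- \frac{4019}{14}\right) 621 = 4214380 - - \frac{2495799}{14} = 4214380 + \frac{2495799}{14} = \frac{61497119}{14}$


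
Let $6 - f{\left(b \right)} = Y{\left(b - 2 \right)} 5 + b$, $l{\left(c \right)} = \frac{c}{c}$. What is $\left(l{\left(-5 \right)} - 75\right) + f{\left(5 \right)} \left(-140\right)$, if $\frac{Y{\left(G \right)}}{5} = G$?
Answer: $10286$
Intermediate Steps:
$Y{\left(G \right)} = 5 G$
$l{\left(c \right)} = 1$
$f{\left(b \right)} = 56 - 26 b$ ($f{\left(b \right)} = 6 - \left(5 \left(b - 2\right) 5 + b\right) = 6 - \left(5 \left(-2 + b\right) 5 + b\right) = 6 - \left(\left(-10 + 5 b\right) 5 + b\right) = 6 - \left(\left(-50 + 25 b\right) + b\right) = 6 - \left(-50 + 26 b\right) = 56 - 26 b$)
$\left(l{\left(-5 \right)} - 75\right) + f{\left(5 \right)} \left(-140\right) = \left(1 - 75\right) + \left(56 - 130\right) \left(-140\right) = -74 - -10360 = -74 + 10360 = 10286$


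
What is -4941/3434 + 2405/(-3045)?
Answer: -4660823/2091306 ≈ -2.2287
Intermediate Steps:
-4941/3434 + 2405/(-3045) = -4941*1/3434 + 2405*(-1/3045) = -4941/3434 - 481/609 = -4660823/2091306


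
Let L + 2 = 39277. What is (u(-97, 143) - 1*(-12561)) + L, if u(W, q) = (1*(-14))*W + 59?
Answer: 53253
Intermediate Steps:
u(W, q) = 59 - 14*W (u(W, q) = -14*W + 59 = 59 - 14*W)
L = 39275 (L = -2 + 39277 = 39275)
(u(-97, 143) - 1*(-12561)) + L = ((59 - 14*(-97)) - 1*(-12561)) + 39275 = ((59 + 1358) + 12561) + 39275 = (1417 + 12561) + 39275 = 13978 + 39275 = 53253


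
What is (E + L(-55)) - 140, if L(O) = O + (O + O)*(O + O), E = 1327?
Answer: 13232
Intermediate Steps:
L(O) = O + 4*O**2 (L(O) = O + (2*O)*(2*O) = O + 4*O**2)
(E + L(-55)) - 140 = (1327 - 55*(1 + 4*(-55))) - 140 = (1327 - 55*(1 - 220)) - 140 = (1327 - 55*(-219)) - 140 = (1327 + 12045) - 140 = 13372 - 140 = 13232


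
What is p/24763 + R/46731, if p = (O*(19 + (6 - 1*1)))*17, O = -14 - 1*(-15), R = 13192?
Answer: 345739744/1157199753 ≈ 0.29877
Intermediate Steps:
O = 1 (O = -14 + 15 = 1)
p = 408 (p = (1*(19 + (6 - 1*1)))*17 = (1*(19 + (6 - 1)))*17 = (1*(19 + 5))*17 = (1*24)*17 = 24*17 = 408)
p/24763 + R/46731 = 408/24763 + 13192/46731 = 345739744/1157199753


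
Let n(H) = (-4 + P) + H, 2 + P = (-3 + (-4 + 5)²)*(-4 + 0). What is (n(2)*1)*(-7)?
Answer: -28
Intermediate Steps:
P = 6 (P = -2 + (-3 + (-4 + 5)²)*(-4 + 0) = -2 + (-3 + 1²)*(-4) = -2 + (-3 + 1)*(-4) = -2 - 2*(-4) = -2 + 8 = 6)
n(H) = 2 + H (n(H) = (-4 + 6) + H = 2 + H)
(n(2)*1)*(-7) = ((2 + 2)*1)*(-7) = (4*1)*(-7) = 4*(-7) = -28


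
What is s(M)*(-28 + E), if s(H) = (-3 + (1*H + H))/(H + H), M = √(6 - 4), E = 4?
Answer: -24 + 18*√2 ≈ 1.4558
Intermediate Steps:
M = √2 ≈ 1.4142
s(H) = (-3 + 2*H)/(2*H) (s(H) = (-3 + (H + H))/((2*H)) = (-3 + 2*H)*(1/(2*H)) = (-3 + 2*H)/(2*H))
s(M)*(-28 + E) = ((-3/2 + √2)/(√2))*(-28 + 4) = ((√2/2)*(-3/2 + √2))*(-24) = (√2*(-3/2 + √2)/2)*(-24) = -12*√2*(-3/2 + √2)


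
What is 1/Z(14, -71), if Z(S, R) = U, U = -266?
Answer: -1/266 ≈ -0.0037594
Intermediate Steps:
Z(S, R) = -266
1/Z(14, -71) = 1/(-266) = -1/266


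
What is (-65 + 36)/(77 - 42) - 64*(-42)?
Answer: 94051/35 ≈ 2687.2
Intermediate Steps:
(-65 + 36)/(77 - 42) - 64*(-42) = -29/35 + 2688 = 94051/35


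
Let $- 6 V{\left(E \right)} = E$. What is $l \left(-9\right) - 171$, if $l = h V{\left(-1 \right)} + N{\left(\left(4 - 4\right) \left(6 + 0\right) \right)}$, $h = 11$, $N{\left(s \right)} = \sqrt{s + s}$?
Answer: $- \frac{375}{2} \approx -187.5$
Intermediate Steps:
$V{\left(E \right)} = - \frac{E}{6}$
$N{\left(s \right)} = \sqrt{2} \sqrt{s}$ ($N{\left(s \right)} = \sqrt{2 s} = \sqrt{2} \sqrt{s}$)
$l = \frac{11}{6}$ ($l = 11 \left(\left(- \frac{1}{6}\right) \left(-1\right)\right) + \sqrt{2} \sqrt{\left(4 - 4\right) \left(6 + 0\right)} = 11 \cdot \frac{1}{6} + \sqrt{2} \sqrt{0 \cdot 6} = \frac{11}{6} + \sqrt{2} \sqrt{0} = \frac{11}{6} + \sqrt{2} \cdot 0 = \frac{11}{6} + 0 = \frac{11}{6} \approx 1.8333$)
$l \left(-9\right) - 171 = \frac{11}{6} \left(-9\right) - 171 = - \frac{33}{2} - 171 = - \frac{375}{2}$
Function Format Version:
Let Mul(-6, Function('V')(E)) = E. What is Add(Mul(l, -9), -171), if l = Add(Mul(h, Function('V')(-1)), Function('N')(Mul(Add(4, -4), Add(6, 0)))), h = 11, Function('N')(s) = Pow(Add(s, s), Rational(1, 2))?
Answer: Rational(-375, 2) ≈ -187.50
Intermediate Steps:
Function('V')(E) = Mul(Rational(-1, 6), E)
Function('N')(s) = Mul(Pow(2, Rational(1, 2)), Pow(s, Rational(1, 2))) (Function('N')(s) = Pow(Mul(2, s), Rational(1, 2)) = Mul(Pow(2, Rational(1, 2)), Pow(s, Rational(1, 2))))
l = Rational(11, 6) (l = Add(Mul(11, Mul(Rational(-1, 6), -1)), Mul(Pow(2, Rational(1, 2)), Pow(Mul(Add(4, -4), Add(6, 0)), Rational(1, 2)))) = Add(Mul(11, Rational(1, 6)), Mul(Pow(2, Rational(1, 2)), Pow(Mul(0, 6), Rational(1, 2)))) = Add(Rational(11, 6), Mul(Pow(2, Rational(1, 2)), Pow(0, Rational(1, 2)))) = Add(Rational(11, 6), Mul(Pow(2, Rational(1, 2)), 0)) = Add(Rational(11, 6), 0) = Rational(11, 6) ≈ 1.8333)
Add(Mul(l, -9), -171) = Add(Mul(Rational(11, 6), -9), -171) = Add(Rational(-33, 2), -171) = Rational(-375, 2)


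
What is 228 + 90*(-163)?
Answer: -14442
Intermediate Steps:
228 + 90*(-163) = 228 - 14670 = -14442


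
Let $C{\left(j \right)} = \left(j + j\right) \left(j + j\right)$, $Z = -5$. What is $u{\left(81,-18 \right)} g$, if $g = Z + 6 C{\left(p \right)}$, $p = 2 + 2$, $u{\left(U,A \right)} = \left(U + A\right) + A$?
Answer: $17055$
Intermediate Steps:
$u{\left(U,A \right)} = U + 2 A$ ($u{\left(U,A \right)} = \left(A + U\right) + A = U + 2 A$)
$p = 4$
$C{\left(j \right)} = 4 j^{2}$ ($C{\left(j \right)} = 2 j 2 j = 4 j^{2}$)
$g = 379$ ($g = -5 + 6 \cdot 4 \cdot 4^{2} = -5 + 6 \cdot 4 \cdot 16 = -5 + 6 \cdot 64 = -5 + 384 = 379$)
$u{\left(81,-18 \right)} g = \left(81 + 2 \left(-18\right)\right) 379 = \left(81 - 36\right) 379 = 45 \cdot 379 = 17055$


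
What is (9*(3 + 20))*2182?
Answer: 451674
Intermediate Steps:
(9*(3 + 20))*2182 = (9*23)*2182 = 207*2182 = 451674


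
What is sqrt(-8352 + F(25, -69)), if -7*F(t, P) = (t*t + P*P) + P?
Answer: I*sqrt(446467)/7 ≈ 95.455*I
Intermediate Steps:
F(t, P) = -P/7 - P**2/7 - t**2/7 (F(t, P) = -((t*t + P*P) + P)/7 = -((t**2 + P**2) + P)/7 = -((P**2 + t**2) + P)/7 = -(P + P**2 + t**2)/7 = -P/7 - P**2/7 - t**2/7)
sqrt(-8352 + F(25, -69)) = sqrt(-8352 + (-1/7*(-69) - 1/7*(-69)**2 - 1/7*25**2)) = sqrt(-8352 + (69/7 - 1/7*4761 - 1/7*625)) = sqrt(-8352 + (69/7 - 4761/7 - 625/7)) = sqrt(-8352 - 5317/7) = sqrt(-63781/7) = I*sqrt(446467)/7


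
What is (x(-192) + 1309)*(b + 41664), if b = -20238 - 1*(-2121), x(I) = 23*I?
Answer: -73160529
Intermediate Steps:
b = -18117 (b = -20238 + 2121 = -18117)
(x(-192) + 1309)*(b + 41664) = (23*(-192) + 1309)*(-18117 + 41664) = (-4416 + 1309)*23547 = -3107*23547 = -73160529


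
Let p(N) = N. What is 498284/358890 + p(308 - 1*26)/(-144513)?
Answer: 1331616828/960449455 ≈ 1.3865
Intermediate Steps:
498284/358890 + p(308 - 1*26)/(-144513) = 498284/358890 + (308 - 1*26)/(-144513) = 498284*(1/358890) + (308 - 26)*(-1/144513) = 249142/179445 + 282*(-1/144513) = 249142/179445 - 94/48171 = 1331616828/960449455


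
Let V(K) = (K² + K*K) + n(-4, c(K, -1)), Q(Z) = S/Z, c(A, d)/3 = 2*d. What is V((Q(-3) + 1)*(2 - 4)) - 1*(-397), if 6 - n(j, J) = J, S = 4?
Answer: 3689/9 ≈ 409.89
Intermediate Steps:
c(A, d) = 6*d (c(A, d) = 3*(2*d) = 6*d)
Q(Z) = 4/Z
n(j, J) = 6 - J
V(K) = 12 + 2*K² (V(K) = (K² + K*K) + (6 - 6*(-1)) = (K² + K²) + (6 - 1*(-6)) = 2*K² + (6 + 6) = 2*K² + 12 = 12 + 2*K²)
V((Q(-3) + 1)*(2 - 4)) - 1*(-397) = (12 + 2*((4/(-3) + 1)*(2 - 4))²) - 1*(-397) = (12 + 2*((4*(-⅓) + 1)*(-2))²) + 397 = (12 + 2*((-4/3 + 1)*(-2))²) + 397 = (12 + 2*(-⅓*(-2))²) + 397 = (12 + 2*(⅔)²) + 397 = (12 + 2*(4/9)) + 397 = (12 + 8/9) + 397 = 116/9 + 397 = 3689/9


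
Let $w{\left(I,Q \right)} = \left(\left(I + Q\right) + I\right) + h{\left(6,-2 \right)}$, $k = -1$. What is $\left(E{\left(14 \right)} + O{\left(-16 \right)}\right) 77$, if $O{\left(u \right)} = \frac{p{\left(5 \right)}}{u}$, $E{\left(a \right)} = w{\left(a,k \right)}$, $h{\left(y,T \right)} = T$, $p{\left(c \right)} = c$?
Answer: $\frac{30415}{16} \approx 1900.9$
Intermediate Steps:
$w{\left(I,Q \right)} = -2 + Q + 2 I$ ($w{\left(I,Q \right)} = \left(\left(I + Q\right) + I\right) - 2 = \left(Q + 2 I\right) - 2 = -2 + Q + 2 I$)
$E{\left(a \right)} = -3 + 2 a$ ($E{\left(a \right)} = -2 - 1 + 2 a = -3 + 2 a$)
$O{\left(u \right)} = \frac{5}{u}$
$\left(E{\left(14 \right)} + O{\left(-16 \right)}\right) 77 = \left(\left(-3 + 2 \cdot 14\right) + \frac{5}{-16}\right) 77 = \left(\left(-3 + 28\right) + 5 \left(- \frac{1}{16}\right)\right) 77 = \left(25 - \frac{5}{16}\right) 77 = \frac{395}{16} \cdot 77 = \frac{30415}{16}$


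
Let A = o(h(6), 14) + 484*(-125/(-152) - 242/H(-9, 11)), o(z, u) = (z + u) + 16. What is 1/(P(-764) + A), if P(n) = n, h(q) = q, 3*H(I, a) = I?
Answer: 114/4413247 ≈ 2.5831e-5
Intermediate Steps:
H(I, a) = I/3
o(z, u) = 16 + u + z (o(z, u) = (u + z) + 16 = 16 + u + z)
A = 4500343/114 (A = (16 + 14 + 6) + 484*(-125/(-152) - 242/((1/3)*(-9))) = 36 + 484*(-125*(-1/152) - 242/(-3)) = 36 + 484*(125/152 - 242*(-1/3)) = 36 + 484*(125/152 + 242/3) = 36 + 484*(37159/456) = 36 + 4496239/114 = 4500343/114 ≈ 39477.)
1/(P(-764) + A) = 1/(-764 + 4500343/114) = 1/(4413247/114) = 114/4413247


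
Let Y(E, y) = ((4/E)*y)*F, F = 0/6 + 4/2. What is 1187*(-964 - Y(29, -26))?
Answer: -32936876/29 ≈ -1.1358e+6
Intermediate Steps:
F = 2 (F = 0*(1/6) + 4*(1/2) = 0 + 2 = 2)
Y(E, y) = 8*y/E (Y(E, y) = ((4/E)*y)*2 = (4*y/E)*2 = 8*y/E)
1187*(-964 - Y(29, -26)) = 1187*(-964 - 8*(-26)/29) = 1187*(-964 - 1*(-208/29)) = 1187*(-964 + 208/29) = 1187*(-27748/29) = -32936876/29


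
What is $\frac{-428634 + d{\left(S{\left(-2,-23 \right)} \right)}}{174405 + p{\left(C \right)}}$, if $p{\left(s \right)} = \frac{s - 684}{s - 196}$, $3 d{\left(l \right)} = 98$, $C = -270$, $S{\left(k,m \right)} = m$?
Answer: $- \frac{149796166}{60955263} \approx -2.4575$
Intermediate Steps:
$d{\left(l \right)} = \frac{98}{3}$ ($d{\left(l \right)} = \frac{1}{3} \cdot 98 = \frac{98}{3}$)
$p{\left(s \right)} = \frac{-684 + s}{-196 + s}$
$\frac{-428634 + d{\left(S{\left(-2,-23 \right)} \right)}}{174405 + p{\left(C \right)}} = \frac{-428634 + \frac{98}{3}}{174405 + \frac{-684 - 270}{-196 - 270}} = - \frac{1285804}{3 \left(174405 + \frac{1}{-466} \left(-954\right)\right)} = - \frac{1285804}{3 \left(174405 - - \frac{477}{233}\right)} = - \frac{1285804}{3 \left(174405 + \frac{477}{233}\right)} = - \frac{1285804}{3 \cdot \frac{40636842}{233}} = \left(- \frac{1285804}{3}\right) \frac{233}{40636842} = - \frac{149796166}{60955263}$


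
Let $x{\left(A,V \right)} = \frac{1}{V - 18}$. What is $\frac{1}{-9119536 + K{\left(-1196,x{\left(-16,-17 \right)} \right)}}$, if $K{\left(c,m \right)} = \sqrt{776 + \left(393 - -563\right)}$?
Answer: $- \frac{2279884}{20791484213391} - \frac{\sqrt{433}}{41582968426782} \approx -1.0966 \cdot 10^{-7}$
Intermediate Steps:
$x{\left(A,V \right)} = \frac{1}{-18 + V}$
$K{\left(c,m \right)} = 2 \sqrt{433}$ ($K{\left(c,m \right)} = \sqrt{776 + \left(393 + 563\right)} = \sqrt{776 + 956} = \sqrt{1732} = 2 \sqrt{433}$)
$\frac{1}{-9119536 + K{\left(-1196,x{\left(-16,-17 \right)} \right)}} = \frac{1}{-9119536 + 2 \sqrt{433}}$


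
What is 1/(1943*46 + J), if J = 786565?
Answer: 1/875943 ≈ 1.1416e-6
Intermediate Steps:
1/(1943*46 + J) = 1/(1943*46 + 786565) = 1/(89378 + 786565) = 1/875943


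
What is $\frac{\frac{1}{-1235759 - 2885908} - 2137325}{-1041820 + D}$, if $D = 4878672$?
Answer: $- \frac{2202335480194}{3953556568071} \approx -0.55705$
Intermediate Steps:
$\frac{\frac{1}{-1235759 - 2885908} - 2137325}{-1041820 + D} = \frac{\frac{1}{-1235759 - 2885908} - 2137325}{-1041820 + 4878672} = \frac{\frac{1}{-4121667} - 2137325}{3836852} = \left(- \frac{1}{4121667} - 2137325\right) \frac{1}{3836852} = \left(- \frac{8809341920776}{4121667}\right) \frac{1}{3836852} = - \frac{2202335480194}{3953556568071}$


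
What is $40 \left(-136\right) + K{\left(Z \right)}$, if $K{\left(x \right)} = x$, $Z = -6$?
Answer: $-5446$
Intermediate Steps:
$40 \left(-136\right) + K{\left(Z \right)} = 40 \left(-136\right) - 6 = -5440 - 6 = -5446$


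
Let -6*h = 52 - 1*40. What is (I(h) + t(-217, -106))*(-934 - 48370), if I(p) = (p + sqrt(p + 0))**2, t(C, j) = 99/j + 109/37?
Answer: -387899220/1961 + 197216*I*sqrt(2) ≈ -1.9781e+5 + 2.7891e+5*I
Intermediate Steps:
h = -2 (h = -(52 - 1*40)/6 = -(52 - 40)/6 = -1/6*12 = -2)
t(C, j) = 109/37 + 99/j (t(C, j) = 99/j + 109*(1/37) = 99/j + 109/37 = 109/37 + 99/j)
I(p) = (p + sqrt(p))**2
(I(h) + t(-217, -106))*(-934 - 48370) = ((-2 + sqrt(-2))**2 + (109/37 + 99/(-106)))*(-934 - 48370) = ((-2 + I*sqrt(2))**2 + (109/37 + 99*(-1/106)))*(-49304) = ((-2 + I*sqrt(2))**2 + (109/37 - 99/106))*(-49304) = ((-2 + I*sqrt(2))**2 + 7891/3922)*(-49304) = (7891/3922 + (-2 + I*sqrt(2))**2)*(-49304) = -194528932/1961 - 49304*(-2 + I*sqrt(2))**2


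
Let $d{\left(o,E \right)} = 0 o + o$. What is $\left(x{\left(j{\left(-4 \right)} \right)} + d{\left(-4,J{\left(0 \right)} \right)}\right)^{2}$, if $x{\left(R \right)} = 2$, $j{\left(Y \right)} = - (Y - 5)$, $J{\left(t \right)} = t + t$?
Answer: $4$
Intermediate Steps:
$J{\left(t \right)} = 2 t$
$d{\left(o,E \right)} = o$ ($d{\left(o,E \right)} = 0 + o = o$)
$j{\left(Y \right)} = 5 - Y$ ($j{\left(Y \right)} = - (-5 + Y) = 5 - Y$)
$\left(x{\left(j{\left(-4 \right)} \right)} + d{\left(-4,J{\left(0 \right)} \right)}\right)^{2} = \left(2 - 4\right)^{2} = \left(-2\right)^{2} = 4$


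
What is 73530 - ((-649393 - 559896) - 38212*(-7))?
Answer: 1015335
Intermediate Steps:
73530 - ((-649393 - 559896) - 38212*(-7)) = 73530 - (-1209289 + 267484) = 73530 - 1*(-941805) = 73530 + 941805 = 1015335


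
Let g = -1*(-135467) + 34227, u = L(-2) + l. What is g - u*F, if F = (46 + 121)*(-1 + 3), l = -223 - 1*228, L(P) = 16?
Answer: 314984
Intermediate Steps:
l = -451 (l = -223 - 228 = -451)
F = 334 (F = 167*2 = 334)
u = -435 (u = 16 - 451 = -435)
g = 169694 (g = 135467 + 34227 = 169694)
g - u*F = 169694 - (-435)*334 = 169694 - 1*(-145290) = 169694 + 145290 = 314984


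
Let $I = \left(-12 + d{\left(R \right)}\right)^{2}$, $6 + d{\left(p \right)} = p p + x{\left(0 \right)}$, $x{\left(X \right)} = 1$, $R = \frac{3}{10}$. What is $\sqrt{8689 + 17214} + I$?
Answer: $\frac{2859481}{10000} + \sqrt{25903} \approx 446.89$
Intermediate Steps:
$R = \frac{3}{10}$ ($R = 3 \cdot \frac{1}{10} = \frac{3}{10} \approx 0.3$)
$d{\left(p \right)} = -5 + p^{2}$ ($d{\left(p \right)} = -6 + \left(p p + 1\right) = -6 + \left(p^{2} + 1\right) = -6 + \left(1 + p^{2}\right) = -5 + p^{2}$)
$I = \frac{2859481}{10000}$ ($I = \left(-12 - \left(5 - \left(\frac{3}{10}\right)^{2}\right)\right)^{2} = \left(-12 + \left(-5 + \frac{9}{100}\right)\right)^{2} = \left(-12 - \frac{491}{100}\right)^{2} = \left(- \frac{1691}{100}\right)^{2} = \frac{2859481}{10000} \approx 285.95$)
$\sqrt{8689 + 17214} + I = \sqrt{8689 + 17214} + \frac{2859481}{10000} = \sqrt{25903} + \frac{2859481}{10000} = \frac{2859481}{10000} + \sqrt{25903}$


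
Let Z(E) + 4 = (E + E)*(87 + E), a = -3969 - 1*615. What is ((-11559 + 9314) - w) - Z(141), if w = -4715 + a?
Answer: -57238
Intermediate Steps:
a = -4584 (a = -3969 - 615 = -4584)
w = -9299 (w = -4715 - 4584 = -9299)
Z(E) = -4 + 2*E*(87 + E) (Z(E) = -4 + (E + E)*(87 + E) = -4 + (2*E)*(87 + E) = -4 + 2*E*(87 + E))
((-11559 + 9314) - w) - Z(141) = ((-11559 + 9314) - 1*(-9299)) - (-4 + 2*141² + 174*141) = (-2245 + 9299) - (-4 + 2*19881 + 24534) = 7054 - (-4 + 39762 + 24534) = 7054 - 1*64292 = 7054 - 64292 = -57238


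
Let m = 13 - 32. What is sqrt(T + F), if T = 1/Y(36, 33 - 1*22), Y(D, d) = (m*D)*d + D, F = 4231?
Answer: sqrt(411862451)/312 ≈ 65.046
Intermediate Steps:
m = -19
Y(D, d) = D - 19*D*d (Y(D, d) = (-19*D)*d + D = -19*D*d + D = D - 19*D*d)
T = -1/7488 (T = 1/(36*(1 - 19*(33 - 1*22))) = 1/(36*(1 - 19*(33 - 22))) = 1/(36*(1 - 19*11)) = 1/(36*(1 - 209)) = 1/(36*(-208)) = 1/(-7488) = -1/7488 ≈ -0.00013355)
sqrt(T + F) = sqrt(-1/7488 + 4231) = sqrt(31681727/7488) = sqrt(411862451)/312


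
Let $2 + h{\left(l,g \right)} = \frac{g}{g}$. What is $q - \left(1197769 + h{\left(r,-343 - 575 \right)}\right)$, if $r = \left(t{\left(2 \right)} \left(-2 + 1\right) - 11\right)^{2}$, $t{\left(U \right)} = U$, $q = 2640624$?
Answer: $1442856$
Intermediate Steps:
$r = 169$ ($r = \left(2 \left(-2 + 1\right) - 11\right)^{2} = \left(2 \left(-1\right) - 11\right)^{2} = \left(-2 - 11\right)^{2} = \left(-13\right)^{2} = 169$)
$h{\left(l,g \right)} = -1$ ($h{\left(l,g \right)} = -2 + \frac{g}{g} = -2 + 1 = -1$)
$q - \left(1197769 + h{\left(r,-343 - 575 \right)}\right) = 2640624 - \left(1197769 - 1\right) = 2640624 - 1197768 = 1442856$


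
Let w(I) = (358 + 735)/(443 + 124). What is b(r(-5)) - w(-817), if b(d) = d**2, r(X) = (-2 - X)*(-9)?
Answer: 412250/567 ≈ 727.07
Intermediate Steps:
r(X) = 18 + 9*X
w(I) = 1093/567
b(r(-5)) - w(-817) = (18 + 9*(-5))**2 - 1*1093/567 = (18 - 45)**2 - 1093/567 = (-27)**2 - 1093/567 = 729 - 1093/567 = 412250/567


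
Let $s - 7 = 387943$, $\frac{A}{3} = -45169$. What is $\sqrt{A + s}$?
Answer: $\sqrt{252443} \approx 502.44$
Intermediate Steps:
$A = -135507$ ($A = 3 \left(-45169\right) = -135507$)
$s = 387950$ ($s = 7 + 387943 = 387950$)
$\sqrt{A + s} = \sqrt{-135507 + 387950} = \sqrt{252443}$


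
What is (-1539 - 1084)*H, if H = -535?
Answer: 1403305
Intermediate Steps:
(-1539 - 1084)*H = (-1539 - 1084)*(-535) = -2623*(-535) = 1403305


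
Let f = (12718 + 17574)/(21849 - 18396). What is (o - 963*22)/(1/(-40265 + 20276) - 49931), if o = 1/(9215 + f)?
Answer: 13487926864461381/31788241309852120 ≈ 0.42431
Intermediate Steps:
f = 30292/3453 ≈ 8.7727
o = 3453/31849687 (o = 1/(9215 + 30292/3453) = 1/(31849687/3453) = 3453/31849687 ≈ 0.00010842)
(o - 963*22)/(1/(-40265 + 20276) - 49931) = (3453/31849687 - 963*22)/(1/(-40265 + 20276) - 49931) = (3453/31849687 - 21186)/(1/(-19989) - 49931) = -674767465329/(31849687*(-1/19989 - 49931)) = -674767465329/(31849687*(-998070760/19989)) = -674767465329/31849687*(-19989/998070760) = 13487926864461381/31788241309852120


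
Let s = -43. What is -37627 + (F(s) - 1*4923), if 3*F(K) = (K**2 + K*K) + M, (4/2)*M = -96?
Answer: -124000/3 ≈ -41333.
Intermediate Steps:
M = -48 (M = (1/2)*(-96) = -48)
F(K) = -16 + 2*K**2/3 (F(K) = ((K**2 + K*K) - 48)/3 = ((K**2 + K**2) - 48)/3 = (2*K**2 - 48)/3 = (-48 + 2*K**2)/3 = -16 + 2*K**2/3)
-37627 + (F(s) - 1*4923) = -37627 + ((-16 + (2/3)*(-43)**2) - 1*4923) = -37627 + ((-16 + (2/3)*1849) - 4923) = -37627 + ((-16 + 3698/3) - 4923) = -37627 + (3650/3 - 4923) = -37627 - 11119/3 = -124000/3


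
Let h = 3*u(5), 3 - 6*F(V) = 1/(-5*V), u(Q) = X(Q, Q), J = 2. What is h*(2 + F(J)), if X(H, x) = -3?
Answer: -453/20 ≈ -22.650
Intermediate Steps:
u(Q) = -3
F(V) = ½ + 1/(30*V) (F(V) = ½ - (-1/(5*V))/6 = ½ - (-1)/(30*V) = ½ + 1/(30*V))
h = -9 (h = 3*(-3) = -9)
h*(2 + F(J)) = -9*(2 + (1/30)*(1 + 15*2)/2) = -9*(2 + (1/30)*(½)*(1 + 30)) = -9*(2 + (1/30)*(½)*31) = -9*(2 + 31/60) = -9*151/60 = -453/20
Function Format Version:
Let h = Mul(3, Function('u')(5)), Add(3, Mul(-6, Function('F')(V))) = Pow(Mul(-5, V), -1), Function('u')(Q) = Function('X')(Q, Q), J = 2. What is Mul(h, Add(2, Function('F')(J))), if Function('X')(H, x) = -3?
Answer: Rational(-453, 20) ≈ -22.650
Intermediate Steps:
Function('u')(Q) = -3
Function('F')(V) = Add(Rational(1, 2), Mul(Rational(1, 30), Pow(V, -1))) (Function('F')(V) = Add(Rational(1, 2), Mul(Rational(-1, 6), Pow(Mul(-5, V), -1))) = Add(Rational(1, 2), Mul(Rational(-1, 6), Mul(Rational(-1, 5), Pow(V, -1)))) = Add(Rational(1, 2), Mul(Rational(1, 30), Pow(V, -1))))
h = -9 (h = Mul(3, -3) = -9)
Mul(h, Add(2, Function('F')(J))) = Mul(-9, Add(2, Mul(Rational(1, 30), Pow(2, -1), Add(1, Mul(15, 2))))) = Mul(-9, Add(2, Mul(Rational(1, 30), Rational(1, 2), Add(1, 30)))) = Mul(-9, Add(2, Mul(Rational(1, 30), Rational(1, 2), 31))) = Mul(-9, Add(2, Rational(31, 60))) = Mul(-9, Rational(151, 60)) = Rational(-453, 20)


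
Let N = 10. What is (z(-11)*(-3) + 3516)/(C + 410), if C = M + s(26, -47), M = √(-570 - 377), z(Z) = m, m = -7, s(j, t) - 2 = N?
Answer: 497538/59677 - 1179*I*√947/59677 ≈ 8.3372 - 0.60797*I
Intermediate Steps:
s(j, t) = 12 (s(j, t) = 2 + 10 = 12)
z(Z) = -7
M = I*√947 (M = √(-947) = I*√947 ≈ 30.773*I)
C = 12 + I*√947 (C = I*√947 + 12 = 12 + I*√947 ≈ 12.0 + 30.773*I)
(z(-11)*(-3) + 3516)/(C + 410) = (-7*(-3) + 3516)/((12 + I*√947) + 410) = (21 + 3516)/(422 + I*√947) = 3537/(422 + I*√947)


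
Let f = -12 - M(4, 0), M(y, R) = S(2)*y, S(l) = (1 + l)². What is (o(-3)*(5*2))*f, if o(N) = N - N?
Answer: 0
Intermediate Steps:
M(y, R) = 9*y (M(y, R) = (1 + 2)²*y = 3²*y = 9*y)
o(N) = 0
f = -48 (f = -12 - 9*4 = -12 - 1*36 = -12 - 36 = -48)
(o(-3)*(5*2))*f = (0*(5*2))*(-48) = (0*10)*(-48) = 0*(-48) = 0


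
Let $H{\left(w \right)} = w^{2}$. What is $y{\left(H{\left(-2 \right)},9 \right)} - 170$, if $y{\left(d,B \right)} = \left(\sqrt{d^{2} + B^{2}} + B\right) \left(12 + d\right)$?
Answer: $-26 + 16 \sqrt{97} \approx 131.58$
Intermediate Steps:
$y{\left(d,B \right)} = \left(12 + d\right) \left(B + \sqrt{B^{2} + d^{2}}\right)$ ($y{\left(d,B \right)} = \left(\sqrt{B^{2} + d^{2}} + B\right) \left(12 + d\right) = \left(B + \sqrt{B^{2} + d^{2}}\right) \left(12 + d\right) = \left(12 + d\right) \left(B + \sqrt{B^{2} + d^{2}}\right)$)
$y{\left(H{\left(-2 \right)},9 \right)} - 170 = \left(12 \cdot 9 + 12 \sqrt{9^{2} + \left(\left(-2\right)^{2}\right)^{2}} + 9 \left(-2\right)^{2} + \left(-2\right)^{2} \sqrt{9^{2} + \left(\left(-2\right)^{2}\right)^{2}}\right) - 170 = \left(108 + 12 \sqrt{81 + 4^{2}} + 9 \cdot 4 + 4 \sqrt{81 + 4^{2}}\right) - 170 = \left(108 + 12 \sqrt{81 + 16} + 36 + 4 \sqrt{81 + 16}\right) - 170 = \left(108 + 12 \sqrt{97} + 36 + 4 \sqrt{97}\right) - 170 = \left(144 + 16 \sqrt{97}\right) - 170 = -26 + 16 \sqrt{97}$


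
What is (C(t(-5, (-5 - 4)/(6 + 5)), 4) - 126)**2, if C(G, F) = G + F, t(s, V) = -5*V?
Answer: 1682209/121 ≈ 13903.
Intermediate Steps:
C(G, F) = F + G
(C(t(-5, (-5 - 4)/(6 + 5)), 4) - 126)**2 = ((4 - 5*(-5 - 4)/(6 + 5)) - 126)**2 = ((4 - (-45)/11) - 126)**2 = ((4 - 5*(-9/11)) - 126)**2 = ((4 + 45/11) - 126)**2 = (89/11 - 126)**2 = (-1297/11)**2 = 1682209/121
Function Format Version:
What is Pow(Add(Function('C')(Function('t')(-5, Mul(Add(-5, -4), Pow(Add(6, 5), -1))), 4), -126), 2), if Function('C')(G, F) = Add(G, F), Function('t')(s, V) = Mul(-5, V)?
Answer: Rational(1682209, 121) ≈ 13903.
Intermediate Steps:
Function('C')(G, F) = Add(F, G)
Pow(Add(Function('C')(Function('t')(-5, Mul(Add(-5, -4), Pow(Add(6, 5), -1))), 4), -126), 2) = Pow(Add(Add(4, Mul(-5, Mul(Add(-5, -4), Pow(Add(6, 5), -1)))), -126), 2) = Pow(Add(Add(4, Mul(-5, Mul(-9, Pow(11, -1)))), -126), 2) = Pow(Add(Add(4, Mul(-5, Mul(-9, Rational(1, 11)))), -126), 2) = Pow(Add(Add(4, Mul(-5, Rational(-9, 11))), -126), 2) = Pow(Add(Add(4, Rational(45, 11)), -126), 2) = Pow(Add(Rational(89, 11), -126), 2) = Pow(Rational(-1297, 11), 2) = Rational(1682209, 121)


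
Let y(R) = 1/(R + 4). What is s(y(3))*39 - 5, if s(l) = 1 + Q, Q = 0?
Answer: 34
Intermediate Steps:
y(R) = 1/(4 + R)
s(l) = 1 (s(l) = 1 + 0 = 1)
s(y(3))*39 - 5 = 1*39 - 5 = 39 - 5 = 34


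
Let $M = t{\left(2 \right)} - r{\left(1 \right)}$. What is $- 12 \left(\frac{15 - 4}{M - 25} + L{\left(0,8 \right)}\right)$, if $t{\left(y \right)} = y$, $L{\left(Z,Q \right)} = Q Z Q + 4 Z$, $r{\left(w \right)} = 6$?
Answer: $\frac{132}{29} \approx 4.5517$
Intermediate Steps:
$L{\left(Z,Q \right)} = 4 Z + Z Q^{2}$ ($L{\left(Z,Q \right)} = Z Q^{2} + 4 Z = 4 Z + Z Q^{2}$)
$M = -4$ ($M = 2 - 6 = -4$)
$- 12 \left(\frac{15 - 4}{M - 25} + L{\left(0,8 \right)}\right) = - 12 \left(\frac{15 - 4}{-4 - 25} + 0 \left(4 + 8^{2}\right)\right) = - 12 \left(\frac{11}{-29} + 0 \left(4 + 64\right)\right) = - 12 \left(11 \left(- \frac{1}{29}\right) + 0 \cdot 68\right) = - 12 \left(- \frac{11}{29} + 0\right) = \left(-12\right) \left(- \frac{11}{29}\right) = \frac{132}{29}$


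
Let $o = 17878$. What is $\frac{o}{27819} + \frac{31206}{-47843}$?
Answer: $- \frac{12782560}{1330944417} \approx -0.0096041$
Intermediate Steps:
$\frac{o}{27819} + \frac{31206}{-47843} = \frac{17878}{27819} + \frac{31206}{-47843} = 17878 \cdot \frac{1}{27819} + 31206 \left(- \frac{1}{47843}\right) = \frac{17878}{27819} - \frac{31206}{47843} = - \frac{12782560}{1330944417}$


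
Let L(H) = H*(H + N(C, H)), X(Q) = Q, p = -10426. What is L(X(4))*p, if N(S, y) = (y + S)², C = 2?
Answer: -1668160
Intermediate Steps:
N(S, y) = (S + y)²
L(H) = H*(H + (2 + H)²)
L(X(4))*p = (4*(4 + (2 + 4)²))*(-10426) = (4*(4 + 6²))*(-10426) = (4*(4 + 36))*(-10426) = (4*40)*(-10426) = 160*(-10426) = -1668160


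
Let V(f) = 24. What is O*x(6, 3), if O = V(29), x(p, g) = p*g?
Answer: 432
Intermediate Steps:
x(p, g) = g*p
O = 24
O*x(6, 3) = 24*(3*6) = 24*18 = 432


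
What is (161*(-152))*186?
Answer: -4551792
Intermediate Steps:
(161*(-152))*186 = -24472*186 = -4551792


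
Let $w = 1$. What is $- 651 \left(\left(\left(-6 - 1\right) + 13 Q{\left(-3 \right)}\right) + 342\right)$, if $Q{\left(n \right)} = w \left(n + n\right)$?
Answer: $-167307$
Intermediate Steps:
$Q{\left(n \right)} = 2 n$ ($Q{\left(n \right)} = 1 \left(n + n\right) = 1 \cdot 2 n = 2 n$)
$- 651 \left(\left(\left(-6 - 1\right) + 13 Q{\left(-3 \right)}\right) + 342\right) = - 651 \left(\left(\left(-6 - 1\right) + 13 \cdot 2 \left(-3\right)\right) + 342\right) = - 651 \left(\left(-7 + 13 \left(-6\right)\right) + 342\right) = - 651 \left(\left(-7 - 78\right) + 342\right) = - 651 \left(-85 + 342\right) = \left(-651\right) 257 = -167307$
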